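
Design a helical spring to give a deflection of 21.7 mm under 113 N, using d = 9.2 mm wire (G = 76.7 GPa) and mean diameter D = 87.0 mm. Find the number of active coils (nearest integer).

Required rate k = F/δ = 113/21.7 = 5.2074 N/mm
N_a = Gd⁴/(8D³k) = (76.7×10³ × 9.2⁴)/(8 × 87.0³ × 5.2074)
    = 5.49473e+08 / 2.74326e+07 = 20.03 → 20 coils

20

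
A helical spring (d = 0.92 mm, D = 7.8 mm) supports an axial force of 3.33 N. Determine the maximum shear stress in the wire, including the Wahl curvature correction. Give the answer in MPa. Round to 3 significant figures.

99.6 MPa

Spring index C = D/d = 7.8/0.92 = 8.4783
K_W = (4C−1)/(4C−4) + 0.615/C = 32.913/29.913 + 0.0725 = 1.1728
τ₀ = 8FD/(πd³) = 8·3.33·7.8/(π·0.92³) = 207.792/2.4463 = 84.941 MPa
τ_max = K·τ₀ = 1.1728 × 84.941 = 99.621 MPa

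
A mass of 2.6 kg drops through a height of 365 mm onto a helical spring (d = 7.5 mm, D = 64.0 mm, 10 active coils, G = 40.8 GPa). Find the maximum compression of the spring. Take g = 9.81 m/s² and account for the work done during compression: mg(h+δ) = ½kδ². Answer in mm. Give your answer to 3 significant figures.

59.3 mm

k = Gd⁴/(8D³N_a) = (40.8×10³)(7.5⁴)/(8·64.0³·10) = 6.1557 N/mm
W = mg = 2.6 × 9.81 = 25.506 N
½kδ² − Wδ − Wh = 0 → δ = (W + √(W² + 2kWh))/k
δ = (25.506 + √(650.56 + 114615))/6.1557 = (25.506 + 339.51)/6.1557 = 59.297 mm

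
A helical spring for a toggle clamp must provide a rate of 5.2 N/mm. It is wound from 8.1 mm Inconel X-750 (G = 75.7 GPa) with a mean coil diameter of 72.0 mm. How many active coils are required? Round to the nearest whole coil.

N_a = Gd⁴/(8D³k) = (75.7×10³ × 8.1⁴)/(8 × 72.0³ × 5.2)
    = 3.25864e+08 / 1.55271e+07 = 20.99 → 21 coils

21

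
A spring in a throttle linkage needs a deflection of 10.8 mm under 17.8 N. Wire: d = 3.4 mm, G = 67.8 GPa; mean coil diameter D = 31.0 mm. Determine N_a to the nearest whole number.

23

Required rate k = F/δ = 17.8/10.8 = 1.6481 N/mm
N_a = Gd⁴/(8D³k) = (67.8×10³ × 3.4⁴)/(8 × 31.0³ × 1.6481)
    = 9.06036e+06 / 392800 = 23.07 → 23 coils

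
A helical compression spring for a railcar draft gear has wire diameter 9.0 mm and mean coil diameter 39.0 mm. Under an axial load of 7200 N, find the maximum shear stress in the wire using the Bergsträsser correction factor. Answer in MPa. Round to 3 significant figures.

Spring index C = D/d = 39.0/9.0 = 4.3333
K_B = (4C+2)/(4C−3) = 19.333/14.333 = 1.3488
τ₀ = 8FD/(πd³) = 8·7200·39.0/(π·9.0³) = 2.2464e+06/2290.2 = 980.87 MPa
τ_max = K·τ₀ = 1.3488 × 980.87 = 1323 MPa

1320 MPa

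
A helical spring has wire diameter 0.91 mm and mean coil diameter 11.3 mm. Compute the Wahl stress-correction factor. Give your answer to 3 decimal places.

1.115

C = D/d = 11.3/0.91 = 12.4176
K_W = (4C−1)/(4C−4) + 0.615/C = 48.670/45.670 + 0.0495 = 1.1152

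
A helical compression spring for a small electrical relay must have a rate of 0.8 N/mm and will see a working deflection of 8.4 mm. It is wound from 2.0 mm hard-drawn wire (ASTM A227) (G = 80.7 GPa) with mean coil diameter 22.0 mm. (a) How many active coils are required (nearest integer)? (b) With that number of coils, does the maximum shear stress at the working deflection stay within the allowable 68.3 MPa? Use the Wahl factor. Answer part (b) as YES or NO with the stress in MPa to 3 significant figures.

N_a = Gd⁴/(8D³k) = (80.7×10³)(2.0⁴)/(8·22.0³·0.8) = 18.95 → N_a = 19
Actual rate k = Gd⁴/(8D³·19) = 0.79778 N/mm
Working load F = kδ = 0.79778·8.4 = 6.7013 N
C = 22.0/2.0 = 11.0000; K_W = (4C−1)/(4C−4)+0.615/C = 1.1309
τ_max = K_W·8FD/(πd³) = 1.1309·46.928 = 53.072 MPa
τ_max ≤ 68.3 MPa → acceptable

(a) 19 coils; (b) YES, τ_max = 53.1 MPa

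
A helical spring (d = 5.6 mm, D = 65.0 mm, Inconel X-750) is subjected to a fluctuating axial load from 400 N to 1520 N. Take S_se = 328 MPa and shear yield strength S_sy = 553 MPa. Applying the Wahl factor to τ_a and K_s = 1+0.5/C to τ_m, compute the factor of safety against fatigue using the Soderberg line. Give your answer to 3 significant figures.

C = D/d = 65.0/5.6 = 11.6071; K_W = (4C−1)/(4C−4)+0.615/C = 1.1237; K_s = 1+0.5/C = 1.0431
F_a = (F_max−F_min)/2 = 560 N; F_m = (F_max+F_min)/2 = 960 N
τ_a = K_W·8F_aD/(πd³) = 1.1237 × 527.81 = 593.1 MPa
τ_m = K_s·8F_mD/(πd³) = 1.0431 × 904.82 = 943.79 MPa
Soderberg: 1/n_f = τ_a/S_se + τ_m/S_sy = 593.1/328 + 943.79/553 = 1.80822 + 1.70668 = 3.5149
n_f = 1/3.5149 = 0.2845

0.285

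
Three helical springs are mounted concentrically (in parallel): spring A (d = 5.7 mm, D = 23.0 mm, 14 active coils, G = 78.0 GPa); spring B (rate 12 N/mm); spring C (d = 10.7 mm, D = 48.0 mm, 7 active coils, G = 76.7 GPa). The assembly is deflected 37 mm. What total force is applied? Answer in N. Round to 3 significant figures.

k_A = Gd⁴/(8D³N_a) = (78.0×10³)(5.7⁴)/(8·23.0³·14) = 60.422 N/mm
k_C = Gd⁴/(8D³N_a) = (76.7×10³)(10.7⁴)/(8·48.0³·7) = 162.34 N/mm
Parallel: k_eq = 60.422 + 12 + 162.34 = 234.76 N/mm
F = k_eq·δ = 234.76·37 = 8686.1 N

8690 N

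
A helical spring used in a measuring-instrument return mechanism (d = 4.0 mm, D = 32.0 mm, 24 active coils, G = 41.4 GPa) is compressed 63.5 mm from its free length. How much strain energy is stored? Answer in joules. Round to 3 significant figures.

3.40 J

k = Gd⁴/(8D³N_a) = (41.4×10³)(4.0⁴)/(8·32.0³·24) = 1.6846 N/mm
U = ½kδ² = 0.5 × 1.6846 × 63.5² = 3396.3 N·mm = 3.3963 J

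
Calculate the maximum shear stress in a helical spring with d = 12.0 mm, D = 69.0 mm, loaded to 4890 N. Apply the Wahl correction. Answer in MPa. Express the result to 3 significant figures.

629 MPa

Spring index C = D/d = 69.0/12.0 = 5.7500
K_W = (4C−1)/(4C−4) + 0.615/C = 22.000/19.000 + 0.1070 = 1.2649
τ₀ = 8FD/(πd³) = 8·4890·69.0/(π·12.0³) = 2.69928e+06/5428.7 = 497.23 MPa
τ_max = K·τ₀ = 1.2649 × 497.23 = 628.92 MPa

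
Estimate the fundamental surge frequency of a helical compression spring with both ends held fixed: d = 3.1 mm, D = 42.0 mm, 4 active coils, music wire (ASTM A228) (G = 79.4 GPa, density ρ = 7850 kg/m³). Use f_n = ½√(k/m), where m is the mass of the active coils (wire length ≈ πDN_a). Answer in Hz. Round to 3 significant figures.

157 Hz

k = Gd⁴/(8D³N_a) = (79.4×10³)(3.1⁴)/(8·42.0³·4) = 3.0929 N/mm = 3092.9 N/m
Wire length L = πDN_a = π·42.0·4 = 527.79 mm
m = ρ·(πd²/4)·L = 7850 × 7.5477×10⁻⁶ m² × 0.52779 m = 0.031271 kg
f_n = ½√(k/m) = 0.5·√(3092.9/0.031271) = 0.5·√(98907) = 157.25 Hz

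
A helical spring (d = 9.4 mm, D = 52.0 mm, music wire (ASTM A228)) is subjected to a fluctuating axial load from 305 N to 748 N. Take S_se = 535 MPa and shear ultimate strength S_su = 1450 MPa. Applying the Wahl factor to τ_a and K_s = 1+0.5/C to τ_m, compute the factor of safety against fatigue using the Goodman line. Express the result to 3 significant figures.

C = D/d = 52.0/9.4 = 5.5319; K_W = (4C−1)/(4C−4)+0.615/C = 1.2767; K_s = 1+0.5/C = 1.0904
F_a = (F_max−F_min)/2 = 221.5 N; F_m = (F_max+F_min)/2 = 526.5 N
τ_a = K_W·8F_aD/(πd³) = 1.2767 × 35.313 = 45.083 MPa
τ_m = K_s·8F_mD/(πd³) = 1.0904 × 83.938 = 91.525 MPa
Goodman: 1/n_f = τ_a/S_se + τ_m/S_su = 45.083/535 + 91.525/1450 = 0.08427 + 0.06312 = 0.14739
n_f = 1/0.14739 = 6.785

6.78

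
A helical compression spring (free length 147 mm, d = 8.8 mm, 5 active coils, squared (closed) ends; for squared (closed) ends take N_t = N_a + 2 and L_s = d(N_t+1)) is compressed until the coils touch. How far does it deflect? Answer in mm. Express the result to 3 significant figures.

76.6 mm

N_t = 7; L_s = 8.8·8 = 70.4 mm
δ_solid = L₀ − L_s = 147 − 70.4 = 76.6 mm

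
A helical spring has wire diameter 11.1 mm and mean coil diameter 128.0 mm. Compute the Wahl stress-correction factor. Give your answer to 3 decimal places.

1.125

C = D/d = 128.0/11.1 = 11.5315
K_W = (4C−1)/(4C−4) + 0.615/C = 45.126/42.126 + 0.0533 = 1.1245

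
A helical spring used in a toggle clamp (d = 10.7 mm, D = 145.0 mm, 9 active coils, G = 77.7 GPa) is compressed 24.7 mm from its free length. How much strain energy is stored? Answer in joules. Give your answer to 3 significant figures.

1.42 J

k = Gd⁴/(8D³N_a) = (77.7×10³)(10.7⁴)/(8·145.0³·9) = 4.64 N/mm
U = ½kδ² = 0.5 × 4.64 × 24.7² = 1415.4 N·mm = 1.4154 J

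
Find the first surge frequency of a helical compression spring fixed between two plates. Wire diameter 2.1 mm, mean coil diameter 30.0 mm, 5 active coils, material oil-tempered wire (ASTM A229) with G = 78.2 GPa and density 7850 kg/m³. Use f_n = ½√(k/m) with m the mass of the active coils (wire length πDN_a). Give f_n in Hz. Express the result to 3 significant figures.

k = Gd⁴/(8D³N_a) = (78.2×10³)(2.1⁴)/(8·30.0³·5) = 1.4082 N/mm = 1408.2 N/m
Wire length L = πDN_a = π·30.0·5 = 471.24 mm
m = ρ·(πd²/4)·L = 7850 × 3.4636×10⁻⁶ m² × 0.47124 m = 0.012813 kg
f_n = ½√(k/m) = 0.5·√(1408.2/0.012813) = 0.5·√(1.0991e+05) = 165.76 Hz

166 Hz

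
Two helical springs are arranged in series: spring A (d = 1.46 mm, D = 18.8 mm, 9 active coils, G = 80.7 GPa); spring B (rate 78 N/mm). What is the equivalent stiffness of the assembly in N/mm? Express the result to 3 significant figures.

k_A = Gd⁴/(8D³N_a) = (80.7×10³)(1.46⁴)/(8·18.8³·9) = 0.76644 N/mm
Series: 1/k_eq = 1/0.76644 + 1/78 = 1.3176; k_eq = 0.75898 N/mm

0.759 N/mm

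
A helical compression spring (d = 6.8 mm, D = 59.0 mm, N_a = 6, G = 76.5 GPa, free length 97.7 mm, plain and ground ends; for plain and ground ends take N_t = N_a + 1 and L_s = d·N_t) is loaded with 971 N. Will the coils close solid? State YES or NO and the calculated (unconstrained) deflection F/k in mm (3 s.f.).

k = Gd⁴/(8D³N_a) = (76.5×10³)(6.8⁴)/(8·59.0³·6) = 16.592 N/mm
N_t = 7; L_s = 6.8·7 = 47.6 mm; δ_solid = L₀ − L_s = 97.7 − 47.6 = 50.1 mm
δ = F/k = 971/16.592 = 58.522 mm
δ ≥ δ_solid → spring goes solid

YES, δ = 58.5 mm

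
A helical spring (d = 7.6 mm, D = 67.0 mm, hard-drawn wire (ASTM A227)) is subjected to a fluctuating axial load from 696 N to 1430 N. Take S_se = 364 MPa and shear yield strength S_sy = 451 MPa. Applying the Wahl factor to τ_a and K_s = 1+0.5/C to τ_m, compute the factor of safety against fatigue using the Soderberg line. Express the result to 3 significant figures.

C = D/d = 67.0/7.6 = 8.8158; K_W = (4C−1)/(4C−4)+0.615/C = 1.1657; K_s = 1+0.5/C = 1.0567
F_a = (F_max−F_min)/2 = 367 N; F_m = (F_max+F_min)/2 = 1063 N
τ_a = K_W·8F_aD/(πd³) = 1.1657 × 142.64 = 166.28 MPa
τ_m = K_s·8F_mD/(πd³) = 1.0567 × 413.15 = 436.58 MPa
Soderberg: 1/n_f = τ_a/S_se + τ_m/S_sy = 166.28/364 + 436.58/451 = 0.45681 + 0.96803 = 1.4248
n_f = 1/1.4248 = 0.7018

0.702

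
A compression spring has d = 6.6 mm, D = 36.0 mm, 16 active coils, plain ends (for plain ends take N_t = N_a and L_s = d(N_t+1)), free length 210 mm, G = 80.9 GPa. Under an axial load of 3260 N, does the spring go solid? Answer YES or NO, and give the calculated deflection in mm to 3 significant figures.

YES, δ = 127 mm

k = Gd⁴/(8D³N_a) = (80.9×10³)(6.6⁴)/(8·36.0³·16) = 25.704 N/mm
N_t = 16; L_s = 6.6·17 = 112.2 mm; δ_solid = L₀ − L_s = 210 − 112.2 = 97.8 mm
δ = F/k = 3260/25.704 = 126.83 mm
δ ≥ δ_solid → spring goes solid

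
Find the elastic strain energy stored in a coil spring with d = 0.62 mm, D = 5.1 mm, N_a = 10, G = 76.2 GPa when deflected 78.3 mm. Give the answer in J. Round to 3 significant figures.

3.25 J

k = Gd⁴/(8D³N_a) = (76.2×10³)(0.62⁴)/(8·5.1³·10) = 1.061 N/mm
U = ½kδ² = 0.5 × 1.061 × 78.3² = 3252.5 N·mm = 3.2525 J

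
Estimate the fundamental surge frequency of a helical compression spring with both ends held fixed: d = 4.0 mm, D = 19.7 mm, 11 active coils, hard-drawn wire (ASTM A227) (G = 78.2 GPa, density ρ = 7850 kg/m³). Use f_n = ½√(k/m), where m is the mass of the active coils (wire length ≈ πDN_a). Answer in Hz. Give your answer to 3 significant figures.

333 Hz

k = Gd⁴/(8D³N_a) = (78.2×10³)(4.0⁴)/(8·19.7³·11) = 29.755 N/mm = 29755 N/m
Wire length L = πDN_a = π·19.7·11 = 680.78 mm
m = ρ·(πd²/4)·L = 7850 × 12.566×10⁻⁶ m² × 0.68078 m = 0.067157 kg
f_n = ½√(k/m) = 0.5·√(29755/0.067157) = 0.5·√(4.4307e+05) = 332.82 Hz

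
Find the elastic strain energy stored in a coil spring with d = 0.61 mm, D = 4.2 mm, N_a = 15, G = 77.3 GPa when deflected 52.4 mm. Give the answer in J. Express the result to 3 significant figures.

k = Gd⁴/(8D³N_a) = (77.3×10³)(0.61⁴)/(8·4.2³·15) = 1.2038 N/mm
U = ½kδ² = 0.5 × 1.2038 × 52.4² = 1652.7 N·mm = 1.6527 J

1.65 J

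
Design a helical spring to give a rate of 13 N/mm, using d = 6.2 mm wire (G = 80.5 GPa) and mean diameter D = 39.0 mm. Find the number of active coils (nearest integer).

N_a = Gd⁴/(8D³k) = (80.5×10³ × 6.2⁴)/(8 × 39.0³ × 13)
    = 1.1895e+08 / 6.16918e+06 = 19.28 → 19 coils

19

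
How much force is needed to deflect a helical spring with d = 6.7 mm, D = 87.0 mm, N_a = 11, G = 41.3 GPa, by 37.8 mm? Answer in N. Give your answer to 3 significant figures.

k = Gd⁴/(8D³N_a) = (41.3×10³)(6.7⁴)/(8·87.0³·11) = 1.4362 N/mm
F = k·δ = 1.4362 × 37.8 = 54.288 N

54.3 N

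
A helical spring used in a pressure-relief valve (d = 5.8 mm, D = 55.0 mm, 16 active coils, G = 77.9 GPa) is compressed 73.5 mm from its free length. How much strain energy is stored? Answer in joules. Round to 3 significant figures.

11.2 J

k = Gd⁴/(8D³N_a) = (77.9×10³)(5.8⁴)/(8·55.0³·16) = 4.1395 N/mm
U = ½kδ² = 0.5 × 4.1395 × 73.5² = 11181 N·mm = 11.181 J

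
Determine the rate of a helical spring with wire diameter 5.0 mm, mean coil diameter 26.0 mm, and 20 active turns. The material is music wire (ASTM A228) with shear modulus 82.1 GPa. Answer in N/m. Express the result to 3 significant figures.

k = Gd⁴/(8D³N_a) = (82.1×10³ × 5.0⁴) / (8 × 26.0³ × 20)
  = 5.13125e+07 / 2.81216e+06 = 18.247 N/mm = 18247 N/m

18200 N/m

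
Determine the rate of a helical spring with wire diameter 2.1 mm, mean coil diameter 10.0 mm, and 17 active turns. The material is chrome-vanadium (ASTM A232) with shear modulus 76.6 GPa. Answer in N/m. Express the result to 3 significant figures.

11000 N/m

k = Gd⁴/(8D³N_a) = (76.6×10³ × 2.1⁴) / (8 × 10.0³ × 17)
  = 1.48972e+06 / 136000 = 10.954 N/mm = 10954 N/m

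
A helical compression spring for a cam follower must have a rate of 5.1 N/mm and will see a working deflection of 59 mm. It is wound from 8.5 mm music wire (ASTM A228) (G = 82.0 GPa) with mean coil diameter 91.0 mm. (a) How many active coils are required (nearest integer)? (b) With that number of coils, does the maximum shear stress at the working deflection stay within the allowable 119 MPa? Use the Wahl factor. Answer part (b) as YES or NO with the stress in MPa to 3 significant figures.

N_a = Gd⁴/(8D³k) = (82.0×10³)(8.5⁴)/(8·91.0³·5.1) = 13.92 → N_a = 14
Actual rate k = Gd⁴/(8D³·14) = 5.0716 N/mm
Working load F = kδ = 5.0716·59 = 299.23 N
C = 91.0/8.5 = 10.7059; K_W = (4C−1)/(4C−4)+0.615/C = 1.1347
τ_max = K_W·8FD/(πd³) = 1.1347·112.91 = 128.12 MPa
τ_max > 119 MPa → exceeds allowable

(a) 14 coils; (b) NO, τ_max = 128 MPa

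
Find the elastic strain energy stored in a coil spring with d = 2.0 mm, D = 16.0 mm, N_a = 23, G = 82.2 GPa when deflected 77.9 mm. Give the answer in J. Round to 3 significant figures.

5.29 J

k = Gd⁴/(8D³N_a) = (82.2×10³)(2.0⁴)/(8·16.0³·23) = 1.7451 N/mm
U = ½kδ² = 0.5 × 1.7451 × 77.9² = 5294.9 N·mm = 5.2949 J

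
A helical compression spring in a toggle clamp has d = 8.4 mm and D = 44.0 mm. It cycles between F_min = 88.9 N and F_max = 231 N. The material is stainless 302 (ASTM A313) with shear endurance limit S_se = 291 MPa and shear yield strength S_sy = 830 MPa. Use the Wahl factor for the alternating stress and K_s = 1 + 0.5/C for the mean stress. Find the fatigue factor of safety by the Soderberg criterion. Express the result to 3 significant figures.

C = D/d = 44.0/8.4 = 5.2381; K_W = (4C−1)/(4C−4)+0.615/C = 1.2944; K_s = 1+0.5/C = 1.0955
F_a = (F_max−F_min)/2 = 71.05 N; F_m = (F_max+F_min)/2 = 159.95 N
τ_a = K_W·8F_aD/(πd³) = 1.2944 × 13.431 = 17.385 MPa
τ_m = K_s·8F_mD/(πd³) = 1.0955 × 30.237 = 33.123 MPa
Soderberg: 1/n_f = τ_a/S_se + τ_m/S_sy = 17.385/291 + 33.123/830 = 0.05974 + 0.03991 = 0.09965
n_f = 1/0.09965 = 10.04

10.0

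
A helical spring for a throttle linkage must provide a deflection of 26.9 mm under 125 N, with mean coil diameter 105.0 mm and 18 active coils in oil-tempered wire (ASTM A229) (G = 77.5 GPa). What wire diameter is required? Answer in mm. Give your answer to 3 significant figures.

Required rate k = F/δ = 125/26.9 = 4.6468 N/mm
d = (8D³N_a·k / G)^(1/4) = (8·105.0³·18·4.6468 / (77.5×10³))^0.25
  = (9995.1)^0.25 = 9.9988 mm

10.0 mm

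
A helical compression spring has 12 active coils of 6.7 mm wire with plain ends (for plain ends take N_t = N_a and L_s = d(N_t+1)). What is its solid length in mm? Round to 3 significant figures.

87.1 mm

plain ends: N_t = N_a = 12
L_s = d·(N_t+1) = 6.7 × 13 = 87.1 mm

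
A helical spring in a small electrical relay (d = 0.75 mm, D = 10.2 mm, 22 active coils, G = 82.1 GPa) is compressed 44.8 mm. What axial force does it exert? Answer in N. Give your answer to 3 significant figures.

6.23 N

k = Gd⁴/(8D³N_a) = (82.1×10³)(0.75⁴)/(8·10.2³·22) = 0.13908 N/mm
F = k·δ = 0.13908 × 44.8 = 6.2309 N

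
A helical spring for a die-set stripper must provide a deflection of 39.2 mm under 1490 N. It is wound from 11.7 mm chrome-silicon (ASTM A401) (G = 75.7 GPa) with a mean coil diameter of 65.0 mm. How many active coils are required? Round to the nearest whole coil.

17

Required rate k = F/δ = 1490/39.2 = 38.01 N/mm
N_a = Gd⁴/(8D³k) = (75.7×10³ × 11.7⁴)/(8 × 65.0³ × 38.01)
    = 1.41853e+09 / 8.35084e+07 = 16.99 → 17 coils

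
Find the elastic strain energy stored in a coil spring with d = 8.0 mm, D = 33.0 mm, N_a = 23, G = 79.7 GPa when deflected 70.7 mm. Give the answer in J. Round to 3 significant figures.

123 J

k = Gd⁴/(8D³N_a) = (79.7×10³)(8.0⁴)/(8·33.0³·23) = 49.369 N/mm
U = ½kδ² = 0.5 × 49.369 × 70.7² = 1.2339e+05 N·mm = 123.39 J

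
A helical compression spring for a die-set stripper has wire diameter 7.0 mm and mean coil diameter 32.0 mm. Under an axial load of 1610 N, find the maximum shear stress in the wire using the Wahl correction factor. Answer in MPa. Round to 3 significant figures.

514 MPa

Spring index C = D/d = 32.0/7.0 = 4.5714
K_W = (4C−1)/(4C−4) + 0.615/C = 17.286/14.286 + 0.1345 = 1.3445
τ₀ = 8FD/(πd³) = 8·1610·32.0/(π·7.0³) = 412160/1077.6 = 382.49 MPa
τ_max = K·τ₀ = 1.3445 × 382.49 = 514.27 MPa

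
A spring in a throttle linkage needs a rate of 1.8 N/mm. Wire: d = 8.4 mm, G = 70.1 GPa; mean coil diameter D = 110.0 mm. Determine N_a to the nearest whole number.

N_a = Gd⁴/(8D³k) = (70.1×10³ × 8.4⁴)/(8 × 110.0³ × 1.8)
    = 3.49008e+08 / 1.91664e+07 = 18.21 → 18 coils

18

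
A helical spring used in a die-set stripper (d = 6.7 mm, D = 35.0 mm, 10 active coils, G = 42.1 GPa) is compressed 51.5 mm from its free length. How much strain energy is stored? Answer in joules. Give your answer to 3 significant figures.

k = Gd⁴/(8D³N_a) = (42.1×10³)(6.7⁴)/(8·35.0³·10) = 24.734 N/mm
U = ½kδ² = 0.5 × 24.734 × 51.5² = 32800 N·mm = 32.8 J

32.8 J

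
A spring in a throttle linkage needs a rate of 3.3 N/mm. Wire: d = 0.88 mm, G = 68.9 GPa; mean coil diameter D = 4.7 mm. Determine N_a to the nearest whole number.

N_a = Gd⁴/(8D³k) = (68.9×10³ × 0.88⁴)/(8 × 4.7³ × 3.3)
    = 41319 / 2740.93 = 15.07 → 15 coils

15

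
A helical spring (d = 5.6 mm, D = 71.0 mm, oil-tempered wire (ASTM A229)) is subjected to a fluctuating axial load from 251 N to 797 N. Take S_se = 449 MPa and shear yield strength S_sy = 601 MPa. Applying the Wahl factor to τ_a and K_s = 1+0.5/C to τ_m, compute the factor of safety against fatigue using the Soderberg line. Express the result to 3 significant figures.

C = D/d = 71.0/5.6 = 12.6786; K_W = (4C−1)/(4C−4)+0.615/C = 1.1127; K_s = 1+0.5/C = 1.0394
F_a = (F_max−F_min)/2 = 273 N; F_m = (F_max+F_min)/2 = 524 N
τ_a = K_W·8F_aD/(πd³) = 1.1127 × 281.06 = 312.74 MPa
τ_m = K_s·8F_mD/(πd³) = 1.0394 × 539.47 = 560.74 MPa
Soderberg: 1/n_f = τ_a/S_se + τ_m/S_sy = 312.74/449 + 560.74/601 = 0.69653 + 0.93302 = 1.6295
n_f = 1/1.6295 = 0.6137

0.614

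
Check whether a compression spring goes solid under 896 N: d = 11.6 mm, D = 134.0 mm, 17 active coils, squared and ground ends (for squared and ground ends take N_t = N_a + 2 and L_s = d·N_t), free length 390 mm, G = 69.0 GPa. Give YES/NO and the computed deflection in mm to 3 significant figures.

k = Gd⁴/(8D³N_a) = (69.0×10³)(11.6⁴)/(8·134.0³·17) = 3.8179 N/mm
N_t = 19; L_s = 11.6·19 = 220.4 mm; δ_solid = L₀ − L_s = 390 − 220.4 = 169.6 mm
δ = F/k = 896/3.8179 = 234.68 mm
δ ≥ δ_solid → spring goes solid

YES, δ = 235 mm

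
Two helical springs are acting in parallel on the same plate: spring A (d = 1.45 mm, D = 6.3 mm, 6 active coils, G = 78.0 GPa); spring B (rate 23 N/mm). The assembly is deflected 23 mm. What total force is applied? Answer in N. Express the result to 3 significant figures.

k_A = Gd⁴/(8D³N_a) = (78.0×10³)(1.45⁴)/(8·6.3³·6) = 28.728 N/mm
Parallel: k_eq = 28.728 + 23 = 51.728 N/mm
F = k_eq·δ = 51.728·23 = 1189.7 N

1190 N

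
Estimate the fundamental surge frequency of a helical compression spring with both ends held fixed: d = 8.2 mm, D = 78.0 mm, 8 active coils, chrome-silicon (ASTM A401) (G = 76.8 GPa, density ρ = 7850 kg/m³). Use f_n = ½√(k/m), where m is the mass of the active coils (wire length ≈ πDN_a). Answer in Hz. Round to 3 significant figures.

k = Gd⁴/(8D³N_a) = (76.8×10³)(8.2⁴)/(8·78.0³·8) = 11.433 N/mm = 11433 N/m
Wire length L = πDN_a = π·78.0·8 = 1960.4 mm
m = ρ·(πd²/4)·L = 7850 × 52.81×10⁻⁶ m² × 1.9604 m = 0.81268 kg
f_n = ½√(k/m) = 0.5·√(11433/0.81268) = 0.5·√(14068) = 59.304 Hz

59.3 Hz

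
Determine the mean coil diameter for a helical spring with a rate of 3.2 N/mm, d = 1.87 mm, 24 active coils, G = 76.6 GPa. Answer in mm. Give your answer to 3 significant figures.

11.5 mm

D = (Gd⁴/(8N_a·k))^(1/3) = (76.6×10³·1.87⁴/(8·24·3.2))^(1/3)
  = (1524.56)^(1/3) = 11.5093 mm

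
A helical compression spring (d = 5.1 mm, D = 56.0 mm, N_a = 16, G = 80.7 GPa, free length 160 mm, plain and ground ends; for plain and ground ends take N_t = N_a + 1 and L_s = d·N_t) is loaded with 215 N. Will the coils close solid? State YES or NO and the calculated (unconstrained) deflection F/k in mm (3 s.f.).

YES, δ = 88.5 mm

k = Gd⁴/(8D³N_a) = (80.7×10³)(5.1⁴)/(8·56.0³·16) = 2.4287 N/mm
N_t = 17; L_s = 5.1·17 = 86.7 mm; δ_solid = L₀ − L_s = 160 − 86.7 = 73.3 mm
δ = F/k = 215/2.4287 = 88.523 mm
δ ≥ δ_solid → spring goes solid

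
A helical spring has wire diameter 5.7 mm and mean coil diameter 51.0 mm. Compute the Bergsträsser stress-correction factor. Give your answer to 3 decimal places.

C = D/d = 51.0/5.7 = 8.9474
K_B = (4C+2)/(4C−3) = 37.789/32.789 = 1.1525

1.152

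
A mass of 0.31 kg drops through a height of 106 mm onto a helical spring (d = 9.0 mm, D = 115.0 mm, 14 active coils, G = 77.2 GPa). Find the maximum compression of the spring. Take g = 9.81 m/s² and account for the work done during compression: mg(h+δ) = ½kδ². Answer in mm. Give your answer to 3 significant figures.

15.8 mm

k = Gd⁴/(8D³N_a) = (77.2×10³)(9.0⁴)/(8·115.0³·14) = 2.9736 N/mm
W = mg = 0.31 × 9.81 = 3.0411 N
½kδ² − Wδ − Wh = 0 → δ = (W + √(W² + 2kWh))/k
δ = (3.0411 + √(9.2483 + 1917.09))/2.9736 = (3.0411 + 43.89)/2.9736 = 15.783 mm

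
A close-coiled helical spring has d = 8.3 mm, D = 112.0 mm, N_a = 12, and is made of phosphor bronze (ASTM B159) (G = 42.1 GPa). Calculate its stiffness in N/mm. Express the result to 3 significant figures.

k = Gd⁴/(8D³N_a) = (42.1×10³ × 8.3⁴) / (8 × 112.0³ × 12)
  = 1.998e+08 / 1.34873e+08 = 1.4814 N/mm

1.48 N/mm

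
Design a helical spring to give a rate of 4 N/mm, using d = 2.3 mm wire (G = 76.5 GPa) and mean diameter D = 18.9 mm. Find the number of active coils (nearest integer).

N_a = Gd⁴/(8D³k) = (76.5×10³ × 2.3⁴)/(8 × 18.9³ × 4)
    = 2.14078e+06 / 216041 = 9.909 → 10 coils

10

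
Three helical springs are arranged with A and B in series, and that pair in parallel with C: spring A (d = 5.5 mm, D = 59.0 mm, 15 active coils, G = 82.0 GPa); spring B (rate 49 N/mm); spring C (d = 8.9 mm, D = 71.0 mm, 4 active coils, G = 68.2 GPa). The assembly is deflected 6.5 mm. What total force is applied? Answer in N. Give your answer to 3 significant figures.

k_A = Gd⁴/(8D³N_a) = (82.0×10³)(5.5⁴)/(8·59.0³·15) = 3.0446 N/mm
k_C = Gd⁴/(8D³N_a) = (68.2×10³)(8.9⁴)/(8·71.0³·4) = 37.361 N/mm
Springs A,B series: k_AB = 1/(1/3.0446+1/49) = 2.8665 N/mm; parallel with C: k_eq = 2.8665+37.361 = 40.228 N/mm
F = k_eq·δ = 40.228·6.5 = 261.48 N

261 N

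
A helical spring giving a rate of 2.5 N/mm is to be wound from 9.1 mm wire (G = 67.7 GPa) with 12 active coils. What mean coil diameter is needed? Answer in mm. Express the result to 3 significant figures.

125 mm

D = (Gd⁴/(8N_a·k))^(1/3) = (67.7×10³·9.1⁴/(8·12·2.5))^(1/3)
  = (1.93439e+06)^(1/3) = 124.5989 mm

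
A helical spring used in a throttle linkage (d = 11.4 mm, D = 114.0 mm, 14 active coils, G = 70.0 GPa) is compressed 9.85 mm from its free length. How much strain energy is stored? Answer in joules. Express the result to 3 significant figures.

k = Gd⁴/(8D³N_a) = (70.0×10³)(11.4⁴)/(8·114.0³·14) = 7.125 N/mm
U = ½kδ² = 0.5 × 7.125 × 9.85² = 345.64 N·mm = 0.34564 J

0.346 J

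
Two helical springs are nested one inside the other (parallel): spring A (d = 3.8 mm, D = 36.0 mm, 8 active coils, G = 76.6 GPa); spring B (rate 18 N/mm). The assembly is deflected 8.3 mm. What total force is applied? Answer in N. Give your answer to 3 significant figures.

194 N

k_A = Gd⁴/(8D³N_a) = (76.6×10³)(3.8⁴)/(8·36.0³·8) = 5.349 N/mm
Parallel: k_eq = 5.349 + 18 = 23.349 N/mm
F = k_eq·δ = 23.349·8.3 = 193.8 N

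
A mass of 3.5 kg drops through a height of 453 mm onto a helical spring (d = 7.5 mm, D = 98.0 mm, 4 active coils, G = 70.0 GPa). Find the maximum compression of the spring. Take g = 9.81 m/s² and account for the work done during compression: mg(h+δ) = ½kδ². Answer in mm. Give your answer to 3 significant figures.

69.9 mm

k = Gd⁴/(8D³N_a) = (70.0×10³)(7.5⁴)/(8·98.0³·4) = 7.3539 N/mm
W = mg = 3.5 × 9.81 = 34.335 N
½kδ² − Wδ − Wh = 0 → δ = (W + √(W² + 2kWh))/k
δ = (34.335 + √(1178.9 + 228760))/7.3539 = (34.335 + 479.52)/7.3539 = 69.876 mm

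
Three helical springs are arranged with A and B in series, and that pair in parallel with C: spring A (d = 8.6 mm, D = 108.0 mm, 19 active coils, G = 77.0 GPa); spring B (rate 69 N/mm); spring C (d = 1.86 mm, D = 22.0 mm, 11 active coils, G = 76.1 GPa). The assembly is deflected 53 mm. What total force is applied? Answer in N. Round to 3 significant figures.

165 N

k_A = Gd⁴/(8D³N_a) = (77.0×10³)(8.6⁴)/(8·108.0³·19) = 2.1997 N/mm
k_C = Gd⁴/(8D³N_a) = (76.1×10³)(1.86⁴)/(8·22.0³·11) = 0.97204 N/mm
Springs A,B series: k_AB = 1/(1/2.1997+1/69) = 2.1318 N/mm; parallel with C: k_eq = 2.1318+0.97204 = 3.1038 N/mm
F = k_eq·δ = 3.1038·53 = 164.5 N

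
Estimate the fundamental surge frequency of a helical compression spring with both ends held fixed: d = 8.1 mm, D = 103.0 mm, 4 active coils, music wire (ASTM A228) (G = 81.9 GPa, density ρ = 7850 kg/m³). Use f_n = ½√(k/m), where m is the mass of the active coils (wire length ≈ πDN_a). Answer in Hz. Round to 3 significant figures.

k = Gd⁴/(8D³N_a) = (81.9×10³)(8.1⁴)/(8·103.0³·4) = 10.082 N/mm = 10082 N/m
Wire length L = πDN_a = π·103.0·4 = 1294.3 mm
m = ρ·(πd²/4)·L = 7850 × 51.53×10⁻⁶ m² × 1.2943 m = 0.52357 kg
f_n = ½√(k/m) = 0.5·√(10082/0.52357) = 0.5·√(19257) = 69.385 Hz

69.4 Hz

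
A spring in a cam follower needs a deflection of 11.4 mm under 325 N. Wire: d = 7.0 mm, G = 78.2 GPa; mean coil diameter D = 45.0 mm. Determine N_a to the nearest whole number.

9

Required rate k = F/δ = 325/11.4 = 28.509 N/mm
N_a = Gd⁴/(8D³k) = (78.2×10³ × 7.0⁴)/(8 × 45.0³ × 28.509)
    = 1.87758e+08 / 2.07829e+07 = 9.034 → 9 coils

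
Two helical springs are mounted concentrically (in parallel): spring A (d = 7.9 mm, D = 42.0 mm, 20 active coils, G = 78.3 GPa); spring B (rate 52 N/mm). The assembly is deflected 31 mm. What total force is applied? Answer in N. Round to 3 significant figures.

k_A = Gd⁴/(8D³N_a) = (78.3×10³)(7.9⁴)/(8·42.0³·20) = 25.728 N/mm
Parallel: k_eq = 25.728 + 52 = 77.728 N/mm
F = k_eq·δ = 77.728·31 = 2409.6 N

2410 N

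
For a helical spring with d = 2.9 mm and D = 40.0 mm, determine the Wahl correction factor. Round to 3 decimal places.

C = D/d = 40.0/2.9 = 13.7931
K_W = (4C−1)/(4C−4) + 0.615/C = 54.172/51.172 + 0.0446 = 1.1032

1.103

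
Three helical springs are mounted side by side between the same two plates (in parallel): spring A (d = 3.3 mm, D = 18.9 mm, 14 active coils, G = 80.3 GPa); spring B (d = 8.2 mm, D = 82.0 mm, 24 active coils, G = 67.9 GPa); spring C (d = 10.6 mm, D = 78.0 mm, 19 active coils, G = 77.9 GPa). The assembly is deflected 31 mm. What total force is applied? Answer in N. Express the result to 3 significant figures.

903 N

k_A = Gd⁴/(8D³N_a) = (80.3×10³)(3.3⁴)/(8·18.9³·14) = 12.594 N/mm
k_B = Gd⁴/(8D³N_a) = (67.9×10³)(8.2⁴)/(8·82.0³·24) = 2.8999 N/mm
k_C = Gd⁴/(8D³N_a) = (77.9×10³)(10.6⁴)/(8·78.0³·19) = 13.634 N/mm
Parallel: k_eq = 12.594 + 2.8999 + 13.634 = 29.128 N/mm
F = k_eq·δ = 29.128·31 = 902.98 N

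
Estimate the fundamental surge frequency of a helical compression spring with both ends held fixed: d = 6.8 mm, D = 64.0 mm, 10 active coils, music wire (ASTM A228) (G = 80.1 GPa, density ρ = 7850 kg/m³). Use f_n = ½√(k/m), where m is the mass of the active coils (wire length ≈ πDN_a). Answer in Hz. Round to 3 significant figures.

59.7 Hz

k = Gd⁴/(8D³N_a) = (80.1×10³)(6.8⁴)/(8·64.0³·10) = 8.1665 N/mm = 8166.5 N/m
Wire length L = πDN_a = π·64.0·10 = 2010.6 mm
m = ρ·(πd²/4)·L = 7850 × 36.317×10⁻⁶ m² × 2.0106 m = 0.5732 kg
f_n = ½√(k/m) = 0.5·√(8166.5/0.5732) = 0.5·√(14247) = 59.681 Hz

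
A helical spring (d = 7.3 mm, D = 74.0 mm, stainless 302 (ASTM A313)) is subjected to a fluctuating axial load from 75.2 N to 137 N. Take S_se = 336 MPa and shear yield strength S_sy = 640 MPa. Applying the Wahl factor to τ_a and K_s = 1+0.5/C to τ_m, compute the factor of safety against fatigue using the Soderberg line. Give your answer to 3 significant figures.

7.40

C = D/d = 74.0/7.3 = 10.1370; K_W = (4C−1)/(4C−4)+0.615/C = 1.1428; K_s = 1+0.5/C = 1.0493
F_a = (F_max−F_min)/2 = 30.9 N; F_m = (F_max+F_min)/2 = 106.1 N
τ_a = K_W·8F_aD/(πd³) = 1.1428 × 14.968 = 17.105 MPa
τ_m = K_s·8F_mD/(πd³) = 1.0493 × 51.395 = 53.93 MPa
Soderberg: 1/n_f = τ_a/S_se + τ_m/S_sy = 17.105/336 + 53.93/640 = 0.05091 + 0.08427 = 0.13517
n_f = 1/0.13517 = 7.398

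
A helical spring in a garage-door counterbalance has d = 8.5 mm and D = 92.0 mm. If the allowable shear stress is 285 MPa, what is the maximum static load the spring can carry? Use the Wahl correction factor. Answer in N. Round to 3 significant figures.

C = D/d = 92.0/8.5 = 10.8235
K_W = (4C−1)/(4C−4) + 0.615/C = 42.294/39.294 + 0.0568 = 1.1332
τ_max = K·8FD/(πd³) → F_max = τ_allow·πd³/(8DK)
F_max = 285·π·8.5³/(8·92.0·1.1332) = 5.4986e+05/834.01 = 659.29 N

659 N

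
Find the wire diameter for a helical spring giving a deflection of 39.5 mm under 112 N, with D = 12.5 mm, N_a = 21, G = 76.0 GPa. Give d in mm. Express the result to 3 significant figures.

Required rate k = F/δ = 112/39.5 = 2.8354 N/mm
d = (8D³N_a·k / G)^(1/4) = (8·12.5³·21·2.8354 / (76.0×10³))^0.25
  = (12.242)^0.25 = 1.8705 mm

1.87 mm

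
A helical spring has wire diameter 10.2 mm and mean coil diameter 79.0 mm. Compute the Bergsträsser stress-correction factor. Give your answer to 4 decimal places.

C = D/d = 79.0/10.2 = 7.7451
K_B = (4C+2)/(4C−3) = 32.980/27.980 = 1.1787

1.1787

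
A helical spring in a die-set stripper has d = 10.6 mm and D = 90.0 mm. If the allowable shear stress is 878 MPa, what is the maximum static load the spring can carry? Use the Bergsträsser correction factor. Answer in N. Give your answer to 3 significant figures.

3930 N

C = D/d = 90.0/10.6 = 8.4906
K_B = (4C+2)/(4C−3) = 35.962/30.962 = 1.1615
τ_max = K·8FD/(πd³) → F_max = τ_allow·πd³/(8DK)
F_max = 878·π·10.6³/(8·90.0·1.1615) = 3.2852e+06/836.27 = 3928.4 N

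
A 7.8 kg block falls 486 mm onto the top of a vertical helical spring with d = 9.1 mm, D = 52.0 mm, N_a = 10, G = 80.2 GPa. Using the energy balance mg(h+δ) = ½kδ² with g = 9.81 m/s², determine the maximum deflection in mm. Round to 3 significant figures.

k = Gd⁴/(8D³N_a) = (80.2×10³)(9.1⁴)/(8·52.0³·10) = 48.892 N/mm
W = mg = 7.8 × 9.81 = 76.518 N
½kδ² − Wδ − Wh = 0 → δ = (W + √(W² + 2kWh))/k
δ = (76.518 + √(5855 + 3.63638e+06))/48.892 = (76.518 + 1908.5)/48.892 = 40.599 mm

40.6 mm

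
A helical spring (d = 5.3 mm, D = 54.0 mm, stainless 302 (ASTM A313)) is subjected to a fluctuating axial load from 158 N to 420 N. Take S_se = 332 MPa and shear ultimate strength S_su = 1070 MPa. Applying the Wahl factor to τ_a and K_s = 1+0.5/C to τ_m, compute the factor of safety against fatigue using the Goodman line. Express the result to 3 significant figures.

C = D/d = 54.0/5.3 = 10.1887; K_W = (4C−1)/(4C−4)+0.615/C = 1.1420; K_s = 1+0.5/C = 1.0491
F_a = (F_max−F_min)/2 = 131 N; F_m = (F_max+F_min)/2 = 289 N
τ_a = K_W·8F_aD/(πd³) = 1.1420 × 121 = 138.18 MPa
τ_m = K_s·8F_mD/(πd³) = 1.0491 × 266.93 = 280.03 MPa
Goodman: 1/n_f = τ_a/S_se + τ_m/S_su = 138.18/332 + 280.03/1070 = 0.41620 + 0.26171 = 0.67791
n_f = 1/0.67791 = 1.475

1.48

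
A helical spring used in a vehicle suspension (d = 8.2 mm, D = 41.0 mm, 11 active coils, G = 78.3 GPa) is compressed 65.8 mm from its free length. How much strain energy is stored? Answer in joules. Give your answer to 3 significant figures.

126 J

k = Gd⁴/(8D³N_a) = (78.3×10³)(8.2⁴)/(8·41.0³·11) = 58.369 N/mm
U = ½kδ² = 0.5 × 58.369 × 65.8² = 1.2636e+05 N·mm = 126.36 J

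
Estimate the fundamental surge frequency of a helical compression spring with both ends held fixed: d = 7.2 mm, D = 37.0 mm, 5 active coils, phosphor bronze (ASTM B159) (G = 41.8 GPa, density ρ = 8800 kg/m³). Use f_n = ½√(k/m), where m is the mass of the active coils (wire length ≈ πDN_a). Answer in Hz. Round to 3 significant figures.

k = Gd⁴/(8D³N_a) = (41.8×10³)(7.2⁴)/(8·37.0³·5) = 55.442 N/mm = 55442 N/m
Wire length L = πDN_a = π·37.0·5 = 581.19 mm
m = ρ·(πd²/4)·L = 8800 × 40.715×10⁻⁶ m² × 0.58119 m = 0.20824 kg
f_n = ½√(k/m) = 0.5·√(55442/0.20824) = 0.5·√(2.6625e+05) = 257.99 Hz

258 Hz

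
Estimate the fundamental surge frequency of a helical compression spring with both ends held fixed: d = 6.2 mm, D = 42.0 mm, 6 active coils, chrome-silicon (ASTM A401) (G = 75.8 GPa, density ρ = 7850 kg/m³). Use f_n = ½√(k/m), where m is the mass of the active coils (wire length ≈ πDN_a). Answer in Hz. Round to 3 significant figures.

205 Hz

k = Gd⁴/(8D³N_a) = (75.8×10³)(6.2⁴)/(8·42.0³·6) = 31.495 N/mm = 31495 N/m
Wire length L = πDN_a = π·42.0·6 = 791.68 mm
m = ρ·(πd²/4)·L = 7850 × 30.191×10⁻⁶ m² × 0.79168 m = 0.18763 kg
f_n = ½√(k/m) = 0.5·√(31495/0.18763) = 0.5·√(1.6786e+05) = 204.86 Hz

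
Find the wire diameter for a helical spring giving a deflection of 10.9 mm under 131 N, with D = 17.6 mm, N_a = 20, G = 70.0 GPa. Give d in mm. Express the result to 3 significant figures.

3.50 mm

Required rate k = F/δ = 131/10.9 = 12.018 N/mm
d = (8D³N_a·k / G)^(1/4) = (8·17.6³·20·12.018 / (70.0×10³))^0.25
  = (149.76)^0.25 = 3.4983 mm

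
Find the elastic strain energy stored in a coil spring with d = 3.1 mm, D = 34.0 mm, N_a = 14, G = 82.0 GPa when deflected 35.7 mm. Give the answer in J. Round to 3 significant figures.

1.10 J

k = Gd⁴/(8D³N_a) = (82.0×10³)(3.1⁴)/(8·34.0³·14) = 1.7203 N/mm
U = ½kδ² = 0.5 × 1.7203 × 35.7² = 1096.3 N·mm = 1.0963 J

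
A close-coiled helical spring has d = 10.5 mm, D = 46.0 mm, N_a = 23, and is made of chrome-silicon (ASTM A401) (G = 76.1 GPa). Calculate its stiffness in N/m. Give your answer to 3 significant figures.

k = Gd⁴/(8D³N_a) = (76.1×10³ × 10.5⁴) / (8 × 46.0³ × 23)
  = 9.25e+08 / 1.79098e+07 = 51.648 N/mm = 51648 N/m

51600 N/m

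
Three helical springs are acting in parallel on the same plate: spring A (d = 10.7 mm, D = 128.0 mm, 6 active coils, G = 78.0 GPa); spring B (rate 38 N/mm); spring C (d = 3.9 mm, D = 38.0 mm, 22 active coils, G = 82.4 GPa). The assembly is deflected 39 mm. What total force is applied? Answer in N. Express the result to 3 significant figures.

k_A = Gd⁴/(8D³N_a) = (78.0×10³)(10.7⁴)/(8·128.0³·6) = 10.157 N/mm
k_C = Gd⁴/(8D³N_a) = (82.4×10³)(3.9⁴)/(8·38.0³·22) = 1.9739 N/mm
Parallel: k_eq = 10.157 + 38 + 1.9739 = 50.131 N/mm
F = k_eq·δ = 50.131·39 = 1955.1 N

1960 N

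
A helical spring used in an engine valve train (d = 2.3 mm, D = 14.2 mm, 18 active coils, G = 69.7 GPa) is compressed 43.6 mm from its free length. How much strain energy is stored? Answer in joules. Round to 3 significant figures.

4.50 J

k = Gd⁴/(8D³N_a) = (69.7×10³)(2.3⁴)/(8·14.2³·18) = 4.7306 N/mm
U = ½kδ² = 0.5 × 4.7306 × 43.6² = 4496.3 N·mm = 4.4963 J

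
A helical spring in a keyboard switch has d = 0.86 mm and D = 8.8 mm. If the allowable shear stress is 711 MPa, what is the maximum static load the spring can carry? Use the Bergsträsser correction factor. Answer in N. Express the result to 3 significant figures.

C = D/d = 8.8/0.86 = 10.2326
K_B = (4C+2)/(4C−3) = 42.930/37.930 = 1.1318
τ_max = K·8FD/(πd³) → F_max = τ_allow·πd³/(8DK)
F_max = 711·π·0.86³/(8·8.8·1.1318) = 1420.7/79.68 = 17.831 N

17.8 N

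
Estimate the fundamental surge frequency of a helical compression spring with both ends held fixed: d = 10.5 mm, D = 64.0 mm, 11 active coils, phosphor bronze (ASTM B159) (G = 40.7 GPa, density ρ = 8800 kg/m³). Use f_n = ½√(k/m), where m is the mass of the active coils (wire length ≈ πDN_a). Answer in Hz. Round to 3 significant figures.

56.4 Hz

k = Gd⁴/(8D³N_a) = (40.7×10³)(10.5⁴)/(8·64.0³·11) = 21.445 N/mm = 21445 N/m
Wire length L = πDN_a = π·64.0·11 = 2211.7 mm
m = ρ·(πd²/4)·L = 8800 × 86.59×10⁻⁶ m² × 2.2117 m = 1.6853 kg
f_n = ½√(k/m) = 0.5·√(21445/1.6853) = 0.5·√(12725) = 56.402 Hz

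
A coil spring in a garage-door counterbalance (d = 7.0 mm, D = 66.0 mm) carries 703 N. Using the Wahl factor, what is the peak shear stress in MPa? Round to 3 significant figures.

Spring index C = D/d = 66.0/7.0 = 9.4286
K_W = (4C−1)/(4C−4) + 0.615/C = 36.714/33.714 + 0.0652 = 1.1542
τ₀ = 8FD/(πd³) = 8·703·66.0/(π·7.0³) = 371184/1077.6 = 344.47 MPa
τ_max = K·τ₀ = 1.1542 × 344.47 = 397.59 MPa

398 MPa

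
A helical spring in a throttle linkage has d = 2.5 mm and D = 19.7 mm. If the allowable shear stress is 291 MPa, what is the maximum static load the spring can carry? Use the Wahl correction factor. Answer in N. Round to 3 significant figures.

76.4 N

C = D/d = 19.7/2.5 = 7.8800
K_W = (4C−1)/(4C−4) + 0.615/C = 30.520/27.520 + 0.0780 = 1.1871
τ_max = K·8FD/(πd³) → F_max = τ_allow·πd³/(8DK)
F_max = 291·π·2.5³/(8·19.7·1.1871) = 14284/187.08 = 76.355 N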